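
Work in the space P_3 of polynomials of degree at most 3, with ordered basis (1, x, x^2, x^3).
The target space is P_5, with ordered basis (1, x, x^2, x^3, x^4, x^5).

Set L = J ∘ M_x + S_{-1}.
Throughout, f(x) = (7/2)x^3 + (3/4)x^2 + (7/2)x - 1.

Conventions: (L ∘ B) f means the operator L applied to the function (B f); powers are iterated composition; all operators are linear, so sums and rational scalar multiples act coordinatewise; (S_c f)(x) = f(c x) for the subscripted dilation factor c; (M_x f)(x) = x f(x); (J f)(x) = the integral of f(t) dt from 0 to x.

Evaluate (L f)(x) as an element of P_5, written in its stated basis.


M_x f = (7/2)x^4 + (3/4)x^3 + (7/2)x^2 - x
J M_x f = (7/10)x^5 + (3/16)x^4 + (7/6)x^3 - (1/2)x^2
S_{-1} f = -(7/2)x^3 + (3/4)x^2 - (7/2)x - 1
(J ∘ M_x + S_{-1}) f = (7/10)x^5 + (3/16)x^4 - (7/3)x^3 + (1/4)x^2 - (7/2)x - 1

g(x) = (7/10)x^5 + (3/16)x^4 - (7/3)x^3 + (1/4)x^2 - (7/2)x - 1


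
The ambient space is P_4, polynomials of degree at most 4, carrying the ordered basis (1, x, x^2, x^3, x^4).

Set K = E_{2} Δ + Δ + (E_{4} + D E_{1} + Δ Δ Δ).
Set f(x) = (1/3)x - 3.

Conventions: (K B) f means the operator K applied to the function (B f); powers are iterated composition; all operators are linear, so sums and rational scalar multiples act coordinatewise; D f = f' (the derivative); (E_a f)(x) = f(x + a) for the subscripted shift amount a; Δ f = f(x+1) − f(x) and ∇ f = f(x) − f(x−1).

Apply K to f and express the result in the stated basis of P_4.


Δ f = 1/3
E_{2} Δ f = 1/3
Δ f = 1/3
E_{4} f = (1/3)x - 5/3
E_{1} f = (1/3)x - 8/3
D E_{1} f = 1/3
Δ f = 1/3
Δ Δ f = 0
Δ Δ Δ f = 0
(E_{4} + D E_{1} + Δ Δ Δ) f = (1/3)x - 4/3
(E_{2} Δ + Δ + (E_{4} + D E_{1} + Δ Δ Δ)) f = (1/3)x - 2/3

the image equals g(x) = (1/3)x - 2/3


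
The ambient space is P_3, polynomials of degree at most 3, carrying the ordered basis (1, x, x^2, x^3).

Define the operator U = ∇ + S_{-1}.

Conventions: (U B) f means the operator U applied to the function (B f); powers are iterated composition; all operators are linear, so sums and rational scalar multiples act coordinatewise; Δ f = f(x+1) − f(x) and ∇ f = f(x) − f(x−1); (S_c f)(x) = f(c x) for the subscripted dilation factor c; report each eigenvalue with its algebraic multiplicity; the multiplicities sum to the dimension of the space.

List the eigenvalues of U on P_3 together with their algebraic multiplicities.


λ = -1 (multiplicity 2), λ = 1 (multiplicity 2)

image of 1: 1
image of x: -x + 1
image of x^2: x^2 + 2x - 1
image of x^3: -x^3 + 3x^2 - 3x + 1
the matrix is upper triangular; its diagonal is (1, -1, 1, -1)
for a triangular matrix the eigenvalues are the diagonal entries, with algebraic multiplicity their repetition count


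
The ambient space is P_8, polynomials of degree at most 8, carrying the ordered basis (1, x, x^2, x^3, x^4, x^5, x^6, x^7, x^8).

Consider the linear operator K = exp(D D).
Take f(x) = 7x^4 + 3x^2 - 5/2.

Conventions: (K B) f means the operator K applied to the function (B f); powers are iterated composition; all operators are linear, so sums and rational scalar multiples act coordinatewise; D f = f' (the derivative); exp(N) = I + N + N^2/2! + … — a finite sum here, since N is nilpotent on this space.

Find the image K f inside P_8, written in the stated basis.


the result is g(x) = 7x^4 + 87x^2 + 175/2

order-1 term: 84x^2 + 6
order-2 term: 84
the series for exp(D D) f terminates at order 2
exp(D D) f = 7x^4 + 87x^2 + 175/2


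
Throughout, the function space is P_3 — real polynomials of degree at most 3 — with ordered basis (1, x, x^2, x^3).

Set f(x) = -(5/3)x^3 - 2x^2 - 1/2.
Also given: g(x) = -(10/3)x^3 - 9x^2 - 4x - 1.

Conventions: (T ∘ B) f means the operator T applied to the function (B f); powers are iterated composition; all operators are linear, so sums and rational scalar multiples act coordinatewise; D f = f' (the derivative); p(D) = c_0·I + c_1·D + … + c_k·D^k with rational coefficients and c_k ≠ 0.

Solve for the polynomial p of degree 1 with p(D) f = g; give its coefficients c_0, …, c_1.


D^0 f = -(5/3)x^3 - 2x^2 - 1/2
D^1 f = -5x^2 - 4x
matching coefficients of g against c_0 f + c_1 Df + … from the top degree down determines the c_i
solution: c_0 = 2, c_1 = 1

c_0 = 2, c_1 = 1


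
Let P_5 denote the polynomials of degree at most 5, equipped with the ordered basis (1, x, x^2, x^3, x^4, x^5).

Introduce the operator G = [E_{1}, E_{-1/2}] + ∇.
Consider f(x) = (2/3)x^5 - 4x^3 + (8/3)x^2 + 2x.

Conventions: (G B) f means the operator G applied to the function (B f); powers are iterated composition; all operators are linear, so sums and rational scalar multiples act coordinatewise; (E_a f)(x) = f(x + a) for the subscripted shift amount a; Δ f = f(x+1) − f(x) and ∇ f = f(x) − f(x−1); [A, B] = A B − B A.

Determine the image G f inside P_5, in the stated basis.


E_{-1/2} f = (2/3)x^5 - (5/3)x^4 - (7/3)x^3 + (47/6)x^2 - (83/24)x + 7/48
E_{1} E_{-1/2} f = (2/3)x^5 + (5/3)x^4 - (7/3)x^3 - (5/2)x^2 + (15/8)x + 19/16
E_{1} f = (2/3)x^5 + (10/3)x^4 + (8/3)x^3 - (8/3)x^2 - (4/3)x + 4/3
E_{-1/2} E_{1} f = (2/3)x^5 + (5/3)x^4 - (7/3)x^3 - (5/2)x^2 + (15/8)x + 19/16
[E_{1}, E_{-1/2}] f = 0
∇ f = (10/3)x^4 - (20/3)x^3 - (16/3)x^2 + 14x - 4
([E_{1}, E_{-1/2}] + ∇) f = (10/3)x^4 - (20/3)x^3 - (16/3)x^2 + 14x - 4

the result is g(x) = (10/3)x^4 - (20/3)x^3 - (16/3)x^2 + 14x - 4


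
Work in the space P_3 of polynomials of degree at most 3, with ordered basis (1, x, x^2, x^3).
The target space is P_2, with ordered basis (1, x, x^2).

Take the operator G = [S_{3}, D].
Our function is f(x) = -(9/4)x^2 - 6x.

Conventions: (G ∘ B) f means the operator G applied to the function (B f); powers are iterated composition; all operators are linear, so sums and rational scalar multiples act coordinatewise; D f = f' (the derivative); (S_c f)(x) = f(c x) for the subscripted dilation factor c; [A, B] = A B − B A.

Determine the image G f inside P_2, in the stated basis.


g(x) = 27x + 12

D f = -(9/2)x - 6
S_{3} D f = -(27/2)x - 6
S_{3} f = -(81/4)x^2 - 18x
D S_{3} f = -(81/2)x - 18
[S_{3}, D] f = 27x + 12


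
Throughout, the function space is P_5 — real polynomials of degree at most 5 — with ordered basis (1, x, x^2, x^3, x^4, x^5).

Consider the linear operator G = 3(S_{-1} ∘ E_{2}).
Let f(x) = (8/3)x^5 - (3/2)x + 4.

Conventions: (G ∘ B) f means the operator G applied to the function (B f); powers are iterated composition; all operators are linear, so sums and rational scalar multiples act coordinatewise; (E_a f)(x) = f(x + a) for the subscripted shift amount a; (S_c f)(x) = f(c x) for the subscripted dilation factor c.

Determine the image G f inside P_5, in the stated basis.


E_{2} f = (8/3)x^5 + (80/3)x^4 + (320/3)x^3 + (640/3)x^2 + (1271/6)x + 259/3
S_{-1} E_{2} f = -(8/3)x^5 + (80/3)x^4 - (320/3)x^3 + (640/3)x^2 - (1271/6)x + 259/3
(3(S_{-1} ∘ E_{2})) f = -8x^5 + 80x^4 - 320x^3 + 640x^2 - (1271/2)x + 259

g(x) = -8x^5 + 80x^4 - 320x^3 + 640x^2 - (1271/2)x + 259


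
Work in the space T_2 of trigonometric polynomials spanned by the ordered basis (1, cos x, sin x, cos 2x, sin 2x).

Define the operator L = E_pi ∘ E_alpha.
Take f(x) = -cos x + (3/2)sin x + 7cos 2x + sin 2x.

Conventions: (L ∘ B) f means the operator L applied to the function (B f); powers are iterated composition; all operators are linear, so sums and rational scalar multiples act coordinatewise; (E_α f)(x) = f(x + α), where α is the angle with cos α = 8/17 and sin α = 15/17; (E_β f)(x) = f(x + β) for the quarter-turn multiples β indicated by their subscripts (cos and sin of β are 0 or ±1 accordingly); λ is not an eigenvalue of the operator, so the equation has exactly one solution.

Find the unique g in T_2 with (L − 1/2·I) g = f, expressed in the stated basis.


write g with unknown coordinates in the stated basis and equate coefficients in (L − 1/2·I) g = f
solving from the highest basis element down gives g = (4/3)cos x - (1/3)sin x - (9514/2089)cos 2x + (5498/2089)sin 2x
check: L g = -(1/3)cos x + (4/3)sin x + (9866/2089)cos 2x + (4838/2089)sin 2x
so L g − 1/2·g = -cos x + (3/2)sin x + 7cos 2x + sin 2x = f ✓

the image equals g(x) = (4/3)cos x - (1/3)sin x - (9514/2089)cos 2x + (5498/2089)sin 2x


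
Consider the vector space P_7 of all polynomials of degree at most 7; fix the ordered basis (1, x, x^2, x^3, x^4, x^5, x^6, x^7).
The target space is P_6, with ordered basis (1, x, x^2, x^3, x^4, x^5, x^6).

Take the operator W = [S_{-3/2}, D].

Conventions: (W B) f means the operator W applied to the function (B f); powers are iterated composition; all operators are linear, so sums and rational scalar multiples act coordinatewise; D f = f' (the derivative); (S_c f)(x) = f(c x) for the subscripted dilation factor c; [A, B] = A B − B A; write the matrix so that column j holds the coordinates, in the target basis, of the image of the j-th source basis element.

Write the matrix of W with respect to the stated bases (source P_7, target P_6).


image of 1: 0
image of x: 5/2
image of x^2: -(15/2)x
image of x^3: (135/8)x^2
image of x^4: -(135/4)x^3
image of x^5: (2025/32)x^4
image of x^6: -(3645/32)x^5
image of x^7: (25515/128)x^6
each image's coordinates form column j of the matrix

the matrix is [[0, 5/2, 0, 0, 0, 0, 0, 0]; [0, 0, -15/2, 0, 0, 0, 0, 0]; [0, 0, 0, 135/8, 0, 0, 0, 0]; [0, 0, 0, 0, -135/4, 0, 0, 0]; [0, 0, 0, 0, 0, 2025/32, 0, 0]; [0, 0, 0, 0, 0, 0, -3645/32, 0]; [0, 0, 0, 0, 0, 0, 0, 25515/128]] (rows listed top to bottom)


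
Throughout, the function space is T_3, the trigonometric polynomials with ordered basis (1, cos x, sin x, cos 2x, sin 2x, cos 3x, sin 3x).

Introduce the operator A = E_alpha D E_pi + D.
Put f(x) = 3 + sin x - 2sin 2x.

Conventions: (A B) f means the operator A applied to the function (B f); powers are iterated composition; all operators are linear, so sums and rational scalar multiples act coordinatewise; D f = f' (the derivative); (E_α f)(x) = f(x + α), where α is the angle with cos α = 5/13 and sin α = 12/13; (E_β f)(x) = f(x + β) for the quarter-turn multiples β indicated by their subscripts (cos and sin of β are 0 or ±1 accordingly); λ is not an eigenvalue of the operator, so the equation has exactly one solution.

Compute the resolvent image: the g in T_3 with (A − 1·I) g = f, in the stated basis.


the image equals g(x) = -3 - (8/5)cos x - (1/5)sin x + (200/1049)cos 2x + (818/1049)sin 2x

write g with unknown coordinates in the stated basis and equate coefficients in (A − 1·I) g = f
solving from the highest basis element down gives g = -3 - (8/5)cos x - (1/5)sin x + (200/1049)cos 2x + (818/1049)sin 2x
check: A g = -(8/5)cos x + (4/5)sin x + (200/1049)cos 2x - (1280/1049)sin 2x
so A g − 1·g = 3 + sin x - 2sin 2x = f ✓


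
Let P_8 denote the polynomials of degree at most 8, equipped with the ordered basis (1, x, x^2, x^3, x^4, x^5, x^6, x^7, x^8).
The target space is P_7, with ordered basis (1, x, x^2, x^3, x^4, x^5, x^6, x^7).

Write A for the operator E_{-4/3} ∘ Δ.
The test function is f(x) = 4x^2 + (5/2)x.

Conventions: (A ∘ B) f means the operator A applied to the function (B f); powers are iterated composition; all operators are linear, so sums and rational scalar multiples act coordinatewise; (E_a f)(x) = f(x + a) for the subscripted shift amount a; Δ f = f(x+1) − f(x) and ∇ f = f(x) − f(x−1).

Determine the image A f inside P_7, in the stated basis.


Δ f = 8x + 13/2
E_{-4/3} Δ f = 8x - 25/6

g(x) = 8x - 25/6


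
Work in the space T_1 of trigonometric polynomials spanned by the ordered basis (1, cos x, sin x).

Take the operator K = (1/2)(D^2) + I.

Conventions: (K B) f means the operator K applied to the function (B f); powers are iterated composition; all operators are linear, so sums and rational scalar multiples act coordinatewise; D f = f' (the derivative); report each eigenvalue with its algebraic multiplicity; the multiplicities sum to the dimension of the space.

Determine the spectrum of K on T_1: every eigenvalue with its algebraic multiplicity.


image of 1: 1
image of cos x: (1/2)cos x
image of sin x: (1/2)sin x
the matrix is diagonal; its diagonal is (1, 1/2, 1/2)
for a triangular matrix the eigenvalues are the diagonal entries, with algebraic multiplicity their repetition count

λ = 1/2 (multiplicity 2), λ = 1 (multiplicity 1)


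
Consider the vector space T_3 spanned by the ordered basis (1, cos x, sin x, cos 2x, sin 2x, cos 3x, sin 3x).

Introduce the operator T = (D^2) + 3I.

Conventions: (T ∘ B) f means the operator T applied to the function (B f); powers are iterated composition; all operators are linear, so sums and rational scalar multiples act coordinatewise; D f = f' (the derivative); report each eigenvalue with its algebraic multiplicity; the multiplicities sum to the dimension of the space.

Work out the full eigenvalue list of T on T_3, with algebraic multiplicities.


image of 1: 3
image of cos x: 2cos x
image of sin x: 2sin x
image of cos 2x: -cos 2x
image of sin 2x: -sin 2x
image of cos 3x: -6cos 3x
image of sin 3x: -6sin 3x
the matrix is diagonal; its diagonal is (3, 2, 2, -1, -1, -6, -6)
for a triangular matrix the eigenvalues are the diagonal entries, with algebraic multiplicity their repetition count

λ = -6 (multiplicity 2), λ = -1 (multiplicity 2), λ = 2 (multiplicity 2), λ = 3 (multiplicity 1)


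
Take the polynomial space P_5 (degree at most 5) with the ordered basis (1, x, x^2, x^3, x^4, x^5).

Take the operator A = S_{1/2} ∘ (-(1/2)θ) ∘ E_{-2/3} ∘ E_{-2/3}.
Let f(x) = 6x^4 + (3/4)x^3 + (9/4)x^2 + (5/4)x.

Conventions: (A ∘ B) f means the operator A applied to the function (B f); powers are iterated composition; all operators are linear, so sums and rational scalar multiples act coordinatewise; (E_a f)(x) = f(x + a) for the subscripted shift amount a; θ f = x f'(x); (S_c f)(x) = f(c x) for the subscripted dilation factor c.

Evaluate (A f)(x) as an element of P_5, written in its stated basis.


E_{-2/3} f = 6x^4 - (61/4)x^3 + (67/4)x^2 - (283/36)x + 61/54
E_{-2/3} E_{-2/3} f = 6x^4 - (125/4)x^3 + (253/4)x^2 - (2075/36)x + 527/27
θ (E_{-2/3} ∘ E_{-2/3}) f = 24x^4 - (375/4)x^3 + (253/2)x^2 - (2075/36)x
(-(1/2)θ) (E_{-2/3} ∘ E_{-2/3}) f = -12x^4 + (375/8)x^3 - (253/4)x^2 + (2075/72)x
S_{1/2} (-(1/2)θ) (E_{-2/3} ∘ E_{-2/3}) f = -(3/4)x^4 + (375/64)x^3 - (253/16)x^2 + (2075/144)x

the image equals g(x) = -(3/4)x^4 + (375/64)x^3 - (253/16)x^2 + (2075/144)x


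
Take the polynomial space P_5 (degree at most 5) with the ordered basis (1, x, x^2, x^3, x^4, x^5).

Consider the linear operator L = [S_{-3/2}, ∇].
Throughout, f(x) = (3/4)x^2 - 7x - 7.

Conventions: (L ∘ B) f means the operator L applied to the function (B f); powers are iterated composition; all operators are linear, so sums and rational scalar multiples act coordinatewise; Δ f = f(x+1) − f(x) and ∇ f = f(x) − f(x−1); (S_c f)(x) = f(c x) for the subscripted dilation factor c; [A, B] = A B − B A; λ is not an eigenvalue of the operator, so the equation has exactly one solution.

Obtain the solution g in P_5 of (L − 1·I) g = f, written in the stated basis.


write g with unknown coordinates in the stated basis and equate coefficients in (L − 1·I) g = f
solving from the highest basis element down gives g = -(3/4)x^2 + (101/8)x + 301/8
check: L g = (45/8)x + 245/8
so L g − 1·g = (3/4)x^2 - 7x - 7 = f ✓

g(x) = -(3/4)x^2 + (101/8)x + 301/8


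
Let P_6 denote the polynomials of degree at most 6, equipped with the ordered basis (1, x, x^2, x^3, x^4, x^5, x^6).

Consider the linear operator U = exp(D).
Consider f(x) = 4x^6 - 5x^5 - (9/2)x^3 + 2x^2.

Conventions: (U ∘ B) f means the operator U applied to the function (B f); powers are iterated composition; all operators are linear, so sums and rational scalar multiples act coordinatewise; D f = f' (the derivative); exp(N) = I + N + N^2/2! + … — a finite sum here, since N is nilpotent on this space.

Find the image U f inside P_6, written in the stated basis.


order-1 term: 24x^5 - 25x^4 - (27/2)x^2 + 4x
order-2 term: 60x^4 - 50x^3 - (27/2)x + 2
order-3 term: 80x^3 - 50x^2 - 9/2
order-4 term: 60x^2 - 25x
order-5 term: 24x - 5
order-6 term: 4
the series for exp(D) f terminates at order 6
exp(D) f = 4x^6 + 19x^5 + 35x^4 + (51/2)x^3 - (3/2)x^2 - (21/2)x - 7/2

the image equals g(x) = 4x^6 + 19x^5 + 35x^4 + (51/2)x^3 - (3/2)x^2 - (21/2)x - 7/2


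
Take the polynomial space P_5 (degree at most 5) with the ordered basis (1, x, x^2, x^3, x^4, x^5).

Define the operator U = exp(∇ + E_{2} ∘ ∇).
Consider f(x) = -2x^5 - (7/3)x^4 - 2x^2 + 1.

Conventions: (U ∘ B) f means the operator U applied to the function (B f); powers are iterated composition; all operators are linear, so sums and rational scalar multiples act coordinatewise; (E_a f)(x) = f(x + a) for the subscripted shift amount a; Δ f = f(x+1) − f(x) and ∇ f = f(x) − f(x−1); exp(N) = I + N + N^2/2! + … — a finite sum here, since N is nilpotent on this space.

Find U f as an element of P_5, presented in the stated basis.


order-1 term: -20x^4 - (176/3)x^3 - 188x^2 - (668/3)x - 302/3
order-2 term: -80x^3 - 296x^2 - 872x - 2356/3
order-3 term: -160x^2 - (1664/3)x - 992
order-4 term: -160x - 1072/3
order-5 term: -64
the series for exp(∇ + E_{2} ∘ ∇) f terminates at order 5
exp(∇ + E_{2} ∘ ∇) f = -2x^5 - (67/3)x^4 - (416/3)x^3 - 646x^2 - (5428/3)x - 6895/3

the image equals g(x) = -2x^5 - (67/3)x^4 - (416/3)x^3 - 646x^2 - (5428/3)x - 6895/3


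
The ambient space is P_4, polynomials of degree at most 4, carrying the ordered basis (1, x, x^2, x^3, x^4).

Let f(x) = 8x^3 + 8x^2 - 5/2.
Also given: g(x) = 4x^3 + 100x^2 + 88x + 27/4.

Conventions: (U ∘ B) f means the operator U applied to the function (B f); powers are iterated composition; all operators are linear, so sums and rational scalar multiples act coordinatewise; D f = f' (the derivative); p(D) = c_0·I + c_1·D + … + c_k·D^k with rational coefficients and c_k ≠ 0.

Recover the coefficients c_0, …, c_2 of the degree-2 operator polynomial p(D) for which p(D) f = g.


p(D) = (1/2)·I + 4·D + (1/2)·D^2, i.e. c_0 = 1/2, c_1 = 4, c_2 = 1/2

D^0 f = 8x^3 + 8x^2 - 5/2
D^1 f = 24x^2 + 16x
D^2 f = 48x + 16
matching coefficients of g against c_0 f + c_1 Df + … from the top degree down determines the c_i
solution: c_0 = 1/2, c_1 = 4, c_2 = 1/2


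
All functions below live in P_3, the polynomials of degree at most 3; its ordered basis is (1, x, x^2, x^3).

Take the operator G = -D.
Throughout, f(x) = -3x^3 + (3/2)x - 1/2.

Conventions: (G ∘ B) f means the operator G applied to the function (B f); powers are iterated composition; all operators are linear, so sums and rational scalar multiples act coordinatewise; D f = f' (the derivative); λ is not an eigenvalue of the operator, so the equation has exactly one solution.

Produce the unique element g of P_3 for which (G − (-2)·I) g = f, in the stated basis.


the image equals g(x) = -(3/2)x^3 - (9/4)x^2 - (3/2)x - 1

write g with unknown coordinates in the stated basis and equate coefficients in (G − (-2)·I) g = f
solving from the highest basis element down gives g = -(3/2)x^3 - (9/4)x^2 - (3/2)x - 1
check: G g = (9/2)x^2 + (9/2)x + 3/2
so G g − (-2)·g = -3x^3 + (3/2)x - 1/2 = f ✓


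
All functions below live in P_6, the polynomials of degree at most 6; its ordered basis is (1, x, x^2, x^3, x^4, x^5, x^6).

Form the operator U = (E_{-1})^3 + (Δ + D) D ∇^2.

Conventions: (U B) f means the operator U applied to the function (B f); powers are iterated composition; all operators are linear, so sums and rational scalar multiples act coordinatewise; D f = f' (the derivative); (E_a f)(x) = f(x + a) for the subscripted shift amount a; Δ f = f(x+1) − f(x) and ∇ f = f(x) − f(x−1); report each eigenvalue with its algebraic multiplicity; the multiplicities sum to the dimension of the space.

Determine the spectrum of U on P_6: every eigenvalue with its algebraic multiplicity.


image of 1: 1
image of x: x - 3
image of x^2: x^2 - 6x + 9
image of x^3: x^3 - 9x^2 + 27x - 27
image of x^4: x^4 - 12x^3 + 54x^2 - 108x + 129
image of x^5: x^5 - 15x^4 + 90x^3 - 270x^2 + 645x - 423
image of x^6: x^6 - 18x^5 + 135x^4 - 540x^3 + 1935x^2 - 2538x + 1329
the matrix is upper triangular; its diagonal is (1, 1, 1, 1, 1, 1, 1)
for a triangular matrix the eigenvalues are the diagonal entries, with algebraic multiplicity their repetition count

λ = 1 (multiplicity 7)


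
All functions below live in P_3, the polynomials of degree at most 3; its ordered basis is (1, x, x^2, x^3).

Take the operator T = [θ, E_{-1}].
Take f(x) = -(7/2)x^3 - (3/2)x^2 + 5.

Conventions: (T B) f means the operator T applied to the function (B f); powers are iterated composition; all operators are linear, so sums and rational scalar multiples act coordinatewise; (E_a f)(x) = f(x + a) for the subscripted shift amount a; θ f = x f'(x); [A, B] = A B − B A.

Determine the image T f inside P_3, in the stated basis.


the result is g(x) = -(21/2)x^2 + 18x - 15/2

E_{-1} f = -(7/2)x^3 + 9x^2 - (15/2)x + 7
θ E_{-1} f = -(21/2)x^3 + 18x^2 - (15/2)x
θ f = -(21/2)x^3 - 3x^2
E_{-1} θ f = -(21/2)x^3 + (57/2)x^2 - (51/2)x + 15/2
[θ, E_{-1}] f = -(21/2)x^2 + 18x - 15/2


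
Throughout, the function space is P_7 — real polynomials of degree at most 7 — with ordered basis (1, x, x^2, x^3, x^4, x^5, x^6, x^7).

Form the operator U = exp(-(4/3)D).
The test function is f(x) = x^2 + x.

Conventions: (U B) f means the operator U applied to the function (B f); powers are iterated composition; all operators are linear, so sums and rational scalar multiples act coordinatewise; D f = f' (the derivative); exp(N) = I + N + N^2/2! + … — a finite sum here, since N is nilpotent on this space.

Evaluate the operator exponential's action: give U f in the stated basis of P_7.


the result is g(x) = x^2 - (5/3)x + 4/9

order-1 term: -(8/3)x - 4/3
order-2 term: 16/9
the series for exp(-(4/3)D) f terminates at order 2
exp(-(4/3)D) f = x^2 - (5/3)x + 4/9


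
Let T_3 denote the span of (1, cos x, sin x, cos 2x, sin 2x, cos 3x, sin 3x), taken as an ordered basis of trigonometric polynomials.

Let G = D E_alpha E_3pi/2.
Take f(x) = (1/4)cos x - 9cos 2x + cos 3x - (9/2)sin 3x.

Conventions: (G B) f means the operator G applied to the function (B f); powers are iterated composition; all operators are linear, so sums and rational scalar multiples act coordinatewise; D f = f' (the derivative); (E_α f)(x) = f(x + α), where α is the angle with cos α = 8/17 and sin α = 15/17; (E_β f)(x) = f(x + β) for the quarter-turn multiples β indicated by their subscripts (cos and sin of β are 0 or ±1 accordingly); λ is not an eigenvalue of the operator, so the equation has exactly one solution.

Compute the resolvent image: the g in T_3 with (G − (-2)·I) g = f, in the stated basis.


g(x) = (7/78)cos x + (5/156)sin x - (9/4)cos 2x - (63/92)sin 2x + (12469/49010)cos 3x - (21744/24505)sin 3x

write g with unknown coordinates in the stated basis and equate coefficients in (G − (-2)·I) g = f
solving from the highest basis element down gives g = (7/78)cos x + (5/156)sin x - (9/4)cos 2x - (63/92)sin 2x + (12469/49010)cos 3x - (21744/24505)sin 3x
check: G g = (11/156)cos x - (5/78)sin x - (9/2)cos 2x + (63/46)sin 2x + (12036/24505)cos 3x - (133569/49010)sin 3x
so G g − (-2)·g = (1/4)cos x - 9cos 2x + cos 3x - (9/2)sin 3x = f ✓


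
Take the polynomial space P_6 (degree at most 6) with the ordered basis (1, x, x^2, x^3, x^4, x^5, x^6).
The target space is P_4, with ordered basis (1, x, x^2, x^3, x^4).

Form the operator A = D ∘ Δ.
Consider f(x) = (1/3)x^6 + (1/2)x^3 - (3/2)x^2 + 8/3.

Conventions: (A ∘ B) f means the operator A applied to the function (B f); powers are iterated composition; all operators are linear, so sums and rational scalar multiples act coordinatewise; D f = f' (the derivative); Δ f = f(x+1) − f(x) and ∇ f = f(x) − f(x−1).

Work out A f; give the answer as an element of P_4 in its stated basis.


the result is g(x) = 10x^4 + 20x^3 + 20x^2 + 13x + 1/2

Δ f = 2x^5 + 5x^4 + (20/3)x^3 + (13/2)x^2 + (1/2)x - 2/3
D Δ f = 10x^4 + 20x^3 + 20x^2 + 13x + 1/2


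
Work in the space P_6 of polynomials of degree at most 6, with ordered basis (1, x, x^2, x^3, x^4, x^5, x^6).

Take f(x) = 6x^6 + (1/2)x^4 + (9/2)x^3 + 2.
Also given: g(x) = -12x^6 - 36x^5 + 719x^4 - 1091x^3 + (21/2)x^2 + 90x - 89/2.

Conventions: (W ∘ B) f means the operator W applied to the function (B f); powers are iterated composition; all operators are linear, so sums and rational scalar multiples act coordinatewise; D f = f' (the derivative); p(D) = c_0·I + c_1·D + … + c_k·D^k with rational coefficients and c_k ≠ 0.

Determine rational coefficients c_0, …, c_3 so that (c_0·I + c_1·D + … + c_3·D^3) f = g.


D^0 f = 6x^6 + (1/2)x^4 + (9/2)x^3 + 2
D^1 f = 36x^5 + 2x^3 + (27/2)x^2
D^2 f = 180x^4 + 6x^2 + 27x
D^3 f = 720x^3 + 12x + 27
matching coefficients of g against c_0 f + c_1 Df + … from the top degree down determines the c_i
solution: c_0 = -2, c_1 = -1, c_2 = 4, c_3 = -3/2

c_0 = -2, c_1 = -1, c_2 = 4, c_3 = -3/2


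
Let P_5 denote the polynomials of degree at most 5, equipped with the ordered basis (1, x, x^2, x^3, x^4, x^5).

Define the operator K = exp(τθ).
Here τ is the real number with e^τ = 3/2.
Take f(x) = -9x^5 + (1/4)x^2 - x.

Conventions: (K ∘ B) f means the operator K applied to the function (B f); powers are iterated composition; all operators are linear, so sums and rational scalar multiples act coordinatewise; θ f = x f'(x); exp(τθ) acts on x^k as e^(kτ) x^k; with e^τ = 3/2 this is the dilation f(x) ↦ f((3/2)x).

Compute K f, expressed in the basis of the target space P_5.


the image equals g(x) = -(2187/32)x^5 + (9/16)x^2 - (3/2)x

exp(τθ) x^k = e^(kτ) x^k; with e^τ = 3/2 this sends x^k to (3/2)^k x^k
x ↦ 3/2 x
x^2 ↦ 9/4 x^2
x^5 ↦ 243/32 x^5
applying this coordinatewise to f: exp(τθ) f = -(2187/32)x^5 + (9/16)x^2 - (3/2)x


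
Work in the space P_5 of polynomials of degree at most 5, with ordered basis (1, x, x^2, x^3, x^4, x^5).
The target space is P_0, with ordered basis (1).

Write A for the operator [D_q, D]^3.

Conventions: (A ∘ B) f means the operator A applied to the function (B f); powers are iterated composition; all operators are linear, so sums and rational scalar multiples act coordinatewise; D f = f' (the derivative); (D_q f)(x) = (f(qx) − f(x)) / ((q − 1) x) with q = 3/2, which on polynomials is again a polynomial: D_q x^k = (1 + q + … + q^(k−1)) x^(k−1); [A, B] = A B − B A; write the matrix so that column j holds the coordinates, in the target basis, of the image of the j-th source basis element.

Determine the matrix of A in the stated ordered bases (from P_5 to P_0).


image of 1: 0
image of x: 0
image of x^2: 0
image of x^3: 0
image of x^4: 0
image of x^5: 0
each image's coordinates form column j of the matrix

the matrix is [[0, 0, 0, 0, 0, 0]] (rows listed top to bottom)


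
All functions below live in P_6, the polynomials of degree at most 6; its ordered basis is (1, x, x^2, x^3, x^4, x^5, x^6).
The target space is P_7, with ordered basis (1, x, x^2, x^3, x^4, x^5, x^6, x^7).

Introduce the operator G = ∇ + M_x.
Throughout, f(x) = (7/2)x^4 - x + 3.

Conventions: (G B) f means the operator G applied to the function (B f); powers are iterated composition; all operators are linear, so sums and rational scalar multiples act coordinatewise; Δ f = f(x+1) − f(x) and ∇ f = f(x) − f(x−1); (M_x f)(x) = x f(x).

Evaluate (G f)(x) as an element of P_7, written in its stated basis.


g(x) = (7/2)x^5 + 14x^3 - 22x^2 + 17x - 9/2

∇ f = 14x^3 - 21x^2 + 14x - 9/2
M_x f = (7/2)x^5 - x^2 + 3x
(∇ + M_x) f = (7/2)x^5 + 14x^3 - 22x^2 + 17x - 9/2


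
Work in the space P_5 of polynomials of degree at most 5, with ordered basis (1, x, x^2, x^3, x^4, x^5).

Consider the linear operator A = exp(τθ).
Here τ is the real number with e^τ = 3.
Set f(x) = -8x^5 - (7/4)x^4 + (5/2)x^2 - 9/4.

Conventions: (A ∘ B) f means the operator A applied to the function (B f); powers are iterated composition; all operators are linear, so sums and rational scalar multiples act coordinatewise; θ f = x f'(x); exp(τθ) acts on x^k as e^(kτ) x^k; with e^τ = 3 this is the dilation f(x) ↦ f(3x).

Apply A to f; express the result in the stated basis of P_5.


exp(τθ) x^k = e^(kτ) x^k; with e^τ = 3 this sends x^k to 3^k x^k
x^2 ↦ 9 x^2
x^4 ↦ 81 x^4
x^5 ↦ 243 x^5
applying this coordinatewise to f: exp(τθ) f = -1944x^5 - (567/4)x^4 + (45/2)x^2 - 9/4

g(x) = -1944x^5 - (567/4)x^4 + (45/2)x^2 - 9/4


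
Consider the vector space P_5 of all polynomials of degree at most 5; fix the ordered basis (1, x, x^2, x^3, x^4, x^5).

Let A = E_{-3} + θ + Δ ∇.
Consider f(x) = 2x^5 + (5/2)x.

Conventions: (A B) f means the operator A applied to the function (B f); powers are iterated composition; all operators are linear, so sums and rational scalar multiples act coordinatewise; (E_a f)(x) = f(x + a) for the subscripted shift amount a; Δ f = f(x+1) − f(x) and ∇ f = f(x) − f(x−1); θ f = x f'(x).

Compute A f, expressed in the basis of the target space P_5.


g(x) = 12x^5 - 30x^4 + 220x^3 - 540x^2 + 835x - 987/2

E_{-3} f = 2x^5 - 30x^4 + 180x^3 - 540x^2 + (1625/2)x - 987/2
θ f = 10x^5 + (5/2)x
∇ f = 10x^4 - 20x^3 + 20x^2 - 10x + 9/2
Δ ∇ f = 40x^3 + 20x
(E_{-3} + θ + Δ ∇) f = 12x^5 - 30x^4 + 220x^3 - 540x^2 + 835x - 987/2


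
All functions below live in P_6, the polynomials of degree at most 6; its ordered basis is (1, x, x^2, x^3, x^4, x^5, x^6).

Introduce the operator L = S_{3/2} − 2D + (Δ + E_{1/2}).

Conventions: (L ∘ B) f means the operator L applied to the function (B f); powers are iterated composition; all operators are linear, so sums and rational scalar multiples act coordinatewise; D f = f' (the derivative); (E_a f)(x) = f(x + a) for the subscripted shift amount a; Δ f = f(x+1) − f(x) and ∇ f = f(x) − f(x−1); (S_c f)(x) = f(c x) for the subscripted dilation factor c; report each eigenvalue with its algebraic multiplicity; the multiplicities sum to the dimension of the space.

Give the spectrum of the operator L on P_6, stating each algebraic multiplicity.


λ = 2 (multiplicity 1), λ = 5/2 (multiplicity 1), λ = 13/4 (multiplicity 1), λ = 35/8 (multiplicity 1), λ = 97/16 (multiplicity 1), λ = 275/32 (multiplicity 1), λ = 793/64 (multiplicity 1)

image of 1: 2
image of x: (5/2)x - 1/2
image of x^2: (13/4)x^2 - x + 5/4
image of x^3: (35/8)x^3 - (3/2)x^2 + (15/4)x + 9/8
image of x^4: (97/16)x^4 - 2x^3 + (15/2)x^2 + (9/2)x + 17/16
image of x^5: (275/32)x^5 - (5/2)x^4 + (25/2)x^3 + (45/4)x^2 + (85/16)x + 33/32
image of x^6: (793/64)x^6 - 3x^5 + (75/4)x^4 + (45/2)x^3 + (255/16)x^2 + (99/16)x + 65/64
the matrix is upper triangular; its diagonal is (2, 5/2, 13/4, 35/8, 97/16, 275/32, 793/64)
for a triangular matrix the eigenvalues are the diagonal entries, with algebraic multiplicity their repetition count


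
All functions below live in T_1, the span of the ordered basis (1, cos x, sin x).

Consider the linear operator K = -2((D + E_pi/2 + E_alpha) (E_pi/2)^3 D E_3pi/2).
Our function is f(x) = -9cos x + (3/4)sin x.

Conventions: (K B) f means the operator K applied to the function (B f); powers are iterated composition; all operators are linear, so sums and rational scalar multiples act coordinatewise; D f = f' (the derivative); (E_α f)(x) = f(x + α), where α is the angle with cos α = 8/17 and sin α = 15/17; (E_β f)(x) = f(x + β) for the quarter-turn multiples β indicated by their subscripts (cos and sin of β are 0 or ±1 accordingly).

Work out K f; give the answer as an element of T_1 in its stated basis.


the image equals g(x) = (894/17)cos x + (141/34)sin x

E_3pi/2 f = -(3/4)cos x - 9sin x
D E_3pi/2 f = -9cos x + (3/4)sin x
E_pi/2 (D E_3pi/2) f = (3/4)cos x + 9sin x
E_pi/2 E_pi/2 (D E_3pi/2) f = 9cos x - (3/4)sin x
E_pi/2 E_pi/2 E_pi/2 (D E_3pi/2) f = -(3/4)cos x - 9sin x
D (E_pi/2)^3 (D E_3pi/2) f = -9cos x + (3/4)sin x
E_pi/2 (E_pi/2)^3 (D E_3pi/2) f = -9cos x + (3/4)sin x
E_alpha (E_pi/2)^3 (D E_3pi/2) f = -(141/17)cos x - (243/68)sin x
(D + E_pi/2 + E_alpha) (E_pi/2)^3 (D E_3pi/2) f = -(447/17)cos x - (141/68)sin x
(-2((D + E_pi/2 + E_alpha) (E_pi/2)^3 D E_3pi/2)) f = (894/17)cos x + (141/34)sin x


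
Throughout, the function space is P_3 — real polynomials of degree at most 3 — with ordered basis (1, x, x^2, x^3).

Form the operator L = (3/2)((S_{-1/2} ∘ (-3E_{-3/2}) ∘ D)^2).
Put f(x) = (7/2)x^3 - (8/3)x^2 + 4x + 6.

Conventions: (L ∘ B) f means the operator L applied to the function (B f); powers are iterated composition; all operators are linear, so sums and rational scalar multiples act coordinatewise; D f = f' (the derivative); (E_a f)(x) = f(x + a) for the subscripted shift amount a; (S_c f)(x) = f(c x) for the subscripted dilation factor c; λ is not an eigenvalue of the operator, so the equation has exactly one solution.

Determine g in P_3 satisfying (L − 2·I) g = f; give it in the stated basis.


write g with unknown coordinates in the stated basis and equate coefficients in (L − 2·I) g = f
solving from the highest basis element down gives g = -(7/4)x^3 + (4/3)x^2 + (439/64)x - 2469/64
check: L g = (567/32)x - 2277/32
so L g − 2·g = (7/2)x^3 - (8/3)x^2 + 4x + 6 = f ✓

the image equals g(x) = -(7/4)x^3 + (4/3)x^2 + (439/64)x - 2469/64


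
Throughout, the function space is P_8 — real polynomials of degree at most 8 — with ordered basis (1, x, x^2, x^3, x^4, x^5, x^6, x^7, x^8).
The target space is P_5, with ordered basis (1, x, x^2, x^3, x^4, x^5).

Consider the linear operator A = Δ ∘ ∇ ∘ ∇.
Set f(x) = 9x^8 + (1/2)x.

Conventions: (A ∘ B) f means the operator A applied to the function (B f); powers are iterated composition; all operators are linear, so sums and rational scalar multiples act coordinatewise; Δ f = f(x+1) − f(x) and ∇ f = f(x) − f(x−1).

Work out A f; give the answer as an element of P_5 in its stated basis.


the result is g(x) = 3024x^5 - 7560x^4 + 15120x^3 - 15120x^2 + 9072x - 2268

∇ f = 72x^7 - 252x^6 + 504x^5 - 630x^4 + 504x^3 - 252x^2 + 72x - 17/2
∇ ∇ f = 504x^6 - 3024x^5 + 8820x^4 - 15120x^3 + 15624x^2 - 9072x + 2286
Δ (∇ ∘ ∇) f = 3024x^5 - 7560x^4 + 15120x^3 - 15120x^2 + 9072x - 2268


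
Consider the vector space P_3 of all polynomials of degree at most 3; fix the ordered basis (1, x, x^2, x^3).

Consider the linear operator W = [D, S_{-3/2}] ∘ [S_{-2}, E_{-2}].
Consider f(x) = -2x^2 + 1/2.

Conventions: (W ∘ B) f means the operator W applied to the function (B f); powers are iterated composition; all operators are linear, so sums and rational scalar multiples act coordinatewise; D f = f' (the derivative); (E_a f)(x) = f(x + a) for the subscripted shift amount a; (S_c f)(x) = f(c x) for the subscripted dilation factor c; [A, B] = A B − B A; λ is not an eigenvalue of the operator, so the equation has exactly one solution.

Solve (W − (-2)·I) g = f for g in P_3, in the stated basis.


write g with unknown coordinates in the stated basis and equate coefficients in (W − (-2)·I) g = f
solving from the highest basis element down gives g = -x^2 - 119/4
check: W g = 60
so W g − (-2)·g = -2x^2 + 1/2 = f ✓

the image equals g(x) = -x^2 - 119/4


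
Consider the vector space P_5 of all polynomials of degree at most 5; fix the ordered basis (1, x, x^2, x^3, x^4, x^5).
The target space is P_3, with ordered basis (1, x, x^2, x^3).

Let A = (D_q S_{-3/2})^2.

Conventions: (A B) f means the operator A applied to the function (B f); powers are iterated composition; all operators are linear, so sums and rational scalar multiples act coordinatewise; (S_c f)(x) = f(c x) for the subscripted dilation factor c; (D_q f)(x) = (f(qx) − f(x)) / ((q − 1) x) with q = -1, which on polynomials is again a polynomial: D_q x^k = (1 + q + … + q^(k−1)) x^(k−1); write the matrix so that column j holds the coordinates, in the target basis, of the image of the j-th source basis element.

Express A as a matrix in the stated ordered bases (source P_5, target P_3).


image of 1: 0
image of x: 0
image of x^2: 0
image of x^3: 0
image of x^4: 0
image of x^5: 0
each image's coordinates form column j of the matrix

the matrix is [[0, 0, 0, 0, 0, 0]; [0, 0, 0, 0, 0, 0]; [0, 0, 0, 0, 0, 0]; [0, 0, 0, 0, 0, 0]] (rows listed top to bottom)


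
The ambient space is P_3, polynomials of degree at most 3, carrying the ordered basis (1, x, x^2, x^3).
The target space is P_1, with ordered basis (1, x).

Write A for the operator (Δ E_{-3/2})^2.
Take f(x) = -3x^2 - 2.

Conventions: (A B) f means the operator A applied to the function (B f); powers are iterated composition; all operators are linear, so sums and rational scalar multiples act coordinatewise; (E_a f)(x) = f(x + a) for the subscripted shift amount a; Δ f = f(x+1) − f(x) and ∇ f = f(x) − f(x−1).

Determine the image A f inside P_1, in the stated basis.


E_{-3/2} f = -3x^2 + 9x - 35/4
Δ E_{-3/2} f = -6x + 6
E_{-3/2} (Δ E_{-3/2}) f = -6x + 15
Δ E_{-3/2} (Δ E_{-3/2}) f = -6

g(x) = -6


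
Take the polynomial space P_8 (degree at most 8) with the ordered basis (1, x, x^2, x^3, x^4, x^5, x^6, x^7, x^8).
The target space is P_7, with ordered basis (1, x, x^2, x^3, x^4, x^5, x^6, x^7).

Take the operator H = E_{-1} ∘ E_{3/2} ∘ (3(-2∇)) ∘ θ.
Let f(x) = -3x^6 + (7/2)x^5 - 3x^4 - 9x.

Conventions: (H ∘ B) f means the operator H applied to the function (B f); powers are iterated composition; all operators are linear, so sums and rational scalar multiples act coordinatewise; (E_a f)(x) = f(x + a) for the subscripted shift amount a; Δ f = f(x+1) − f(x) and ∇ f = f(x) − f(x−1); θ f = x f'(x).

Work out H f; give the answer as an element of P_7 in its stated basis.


θ f = -18x^6 + (35/2)x^5 - 12x^4 - 9x
∇ θ f = -108x^5 + (715/2)x^4 - 583x^3 + 517x^2 - (487/2)x + 77/2
(-2∇) θ f = 216x^5 - 715x^4 + 1166x^3 - 1034x^2 + 487x - 77
(3(-2∇)) θ f = 648x^5 - 2145x^4 + 3498x^3 - 3102x^2 + 1461x - 231
E_{3/2} (3(-2∇)) θ f = 648x^5 + 2715x^4 + 5208x^3 + (11103/2)x^2 + (6423/2)x + 13575/16
E_{-1} E_{3/2} (3(-2∇)) θ f = 648x^5 - 525x^4 + 828x^3 - (525/2)x^2 + (225/2)x + 759/16

the image equals g(x) = 648x^5 - 525x^4 + 828x^3 - (525/2)x^2 + (225/2)x + 759/16


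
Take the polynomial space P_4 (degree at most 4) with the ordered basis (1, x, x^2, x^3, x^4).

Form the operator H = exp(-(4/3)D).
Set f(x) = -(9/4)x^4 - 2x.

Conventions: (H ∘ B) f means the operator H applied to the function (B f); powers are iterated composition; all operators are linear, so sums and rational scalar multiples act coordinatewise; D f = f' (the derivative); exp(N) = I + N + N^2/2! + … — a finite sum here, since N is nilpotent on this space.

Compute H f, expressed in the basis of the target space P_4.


g(x) = -(9/4)x^4 + 12x^3 - 24x^2 + (58/3)x - 40/9

order-1 term: 12x^3 + 8/3
order-2 term: -24x^2
order-3 term: (64/3)x
order-4 term: -64/9
the series for exp(-(4/3)D) f terminates at order 4
exp(-(4/3)D) f = -(9/4)x^4 + 12x^3 - 24x^2 + (58/3)x - 40/9


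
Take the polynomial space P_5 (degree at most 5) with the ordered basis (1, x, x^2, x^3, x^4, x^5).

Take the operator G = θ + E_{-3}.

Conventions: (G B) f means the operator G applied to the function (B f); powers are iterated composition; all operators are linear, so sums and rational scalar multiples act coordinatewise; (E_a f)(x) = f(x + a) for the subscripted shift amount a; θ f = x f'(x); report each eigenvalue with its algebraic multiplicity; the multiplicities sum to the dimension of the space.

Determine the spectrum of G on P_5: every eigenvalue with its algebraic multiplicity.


λ = 1 (multiplicity 1), λ = 2 (multiplicity 1), λ = 3 (multiplicity 1), λ = 4 (multiplicity 1), λ = 5 (multiplicity 1), λ = 6 (multiplicity 1)

image of 1: 1
image of x: 2x - 3
image of x^2: 3x^2 - 6x + 9
image of x^3: 4x^3 - 9x^2 + 27x - 27
image of x^4: 5x^4 - 12x^3 + 54x^2 - 108x + 81
image of x^5: 6x^5 - 15x^4 + 90x^3 - 270x^2 + 405x - 243
the matrix is upper triangular; its diagonal is (1, 2, 3, 4, 5, 6)
for a triangular matrix the eigenvalues are the diagonal entries, with algebraic multiplicity their repetition count
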